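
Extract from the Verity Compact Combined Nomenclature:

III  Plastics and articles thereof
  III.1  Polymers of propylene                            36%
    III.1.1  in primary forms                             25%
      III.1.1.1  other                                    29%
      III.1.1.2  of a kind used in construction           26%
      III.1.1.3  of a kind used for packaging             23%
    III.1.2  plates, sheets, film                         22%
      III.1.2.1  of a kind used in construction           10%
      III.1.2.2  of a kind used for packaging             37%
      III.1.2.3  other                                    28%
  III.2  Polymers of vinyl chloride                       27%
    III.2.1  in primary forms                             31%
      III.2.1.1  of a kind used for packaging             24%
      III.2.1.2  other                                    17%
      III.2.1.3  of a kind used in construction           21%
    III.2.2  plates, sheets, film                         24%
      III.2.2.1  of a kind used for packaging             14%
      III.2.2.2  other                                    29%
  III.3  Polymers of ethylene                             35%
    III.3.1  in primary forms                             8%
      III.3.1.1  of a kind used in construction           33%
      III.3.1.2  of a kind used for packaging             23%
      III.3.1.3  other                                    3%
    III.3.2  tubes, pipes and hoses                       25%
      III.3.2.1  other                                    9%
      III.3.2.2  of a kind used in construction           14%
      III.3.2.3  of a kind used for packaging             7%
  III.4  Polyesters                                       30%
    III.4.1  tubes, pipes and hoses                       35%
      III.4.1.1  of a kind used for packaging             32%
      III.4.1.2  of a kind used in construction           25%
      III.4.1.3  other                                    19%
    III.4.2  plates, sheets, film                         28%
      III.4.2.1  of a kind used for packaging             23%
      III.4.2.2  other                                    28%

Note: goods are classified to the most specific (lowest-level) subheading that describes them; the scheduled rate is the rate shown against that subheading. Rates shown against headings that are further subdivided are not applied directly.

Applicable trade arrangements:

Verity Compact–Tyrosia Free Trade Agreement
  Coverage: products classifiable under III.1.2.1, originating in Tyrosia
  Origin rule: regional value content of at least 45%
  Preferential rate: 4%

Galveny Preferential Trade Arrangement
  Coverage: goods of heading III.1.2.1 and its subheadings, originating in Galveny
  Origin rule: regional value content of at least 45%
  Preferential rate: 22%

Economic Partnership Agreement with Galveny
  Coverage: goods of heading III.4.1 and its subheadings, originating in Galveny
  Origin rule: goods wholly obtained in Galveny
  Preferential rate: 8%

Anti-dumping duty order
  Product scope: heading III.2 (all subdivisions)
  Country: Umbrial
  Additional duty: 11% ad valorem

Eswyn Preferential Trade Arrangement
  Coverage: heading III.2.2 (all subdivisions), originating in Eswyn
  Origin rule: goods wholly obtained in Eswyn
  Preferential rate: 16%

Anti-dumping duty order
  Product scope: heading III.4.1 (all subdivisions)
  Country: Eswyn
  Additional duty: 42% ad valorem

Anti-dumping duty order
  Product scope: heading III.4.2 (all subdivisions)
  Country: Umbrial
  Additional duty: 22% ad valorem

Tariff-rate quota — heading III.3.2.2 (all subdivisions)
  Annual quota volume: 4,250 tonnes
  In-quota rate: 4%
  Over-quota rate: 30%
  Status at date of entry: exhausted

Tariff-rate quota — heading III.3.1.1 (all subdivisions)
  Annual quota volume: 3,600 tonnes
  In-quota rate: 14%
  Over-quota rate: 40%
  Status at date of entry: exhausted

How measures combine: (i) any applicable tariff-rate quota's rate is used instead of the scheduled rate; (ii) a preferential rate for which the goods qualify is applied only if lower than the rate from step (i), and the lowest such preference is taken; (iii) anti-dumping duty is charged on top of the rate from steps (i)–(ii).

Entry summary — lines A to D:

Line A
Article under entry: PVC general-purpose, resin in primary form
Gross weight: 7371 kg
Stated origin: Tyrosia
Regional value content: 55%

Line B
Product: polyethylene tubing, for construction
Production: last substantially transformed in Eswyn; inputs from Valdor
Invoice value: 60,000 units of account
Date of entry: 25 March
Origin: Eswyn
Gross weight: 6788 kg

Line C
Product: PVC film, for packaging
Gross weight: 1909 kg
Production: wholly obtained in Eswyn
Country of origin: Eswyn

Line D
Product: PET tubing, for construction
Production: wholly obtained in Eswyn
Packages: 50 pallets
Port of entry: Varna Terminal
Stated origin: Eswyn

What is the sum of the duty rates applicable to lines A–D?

Line A: PVC → III.2; resin in primary form → III.2.1; general-purpose → III.2.1.2. Scheduled 17%. Tyrosia agreement on III.1.2.1: III.2.1.2 not covered. → 17%.
Line B: polyethylene → III.3; tubing → III.3.2; for construction → III.3.2.2. Scheduled 14%. quota on III.3.2.2 exhausted → over-quota 30%; Eswyn agreement on III.2.2: III.3.2.2 not covered. → 30%.
Line C: PVC → III.2; film → III.2.2; for packaging → III.2.2.1. Scheduled 14%. Eswyn agreement on III.2.2: wholly obtained → 16% available; preference 16% not lower than 14% → no reduction. → 14%.
Line D: PET → III.4; tubing → III.4.1; for construction → III.4.1.2. Scheduled 25%. Eswyn agreement on III.2.2: III.4.1.2 not covered; anti-dumping (Eswyn, III.4.1): +42%; total 25% + 42% = 67%. → 67%.
Sum: 17% + 30% + 14% + 67% = 128%.

128%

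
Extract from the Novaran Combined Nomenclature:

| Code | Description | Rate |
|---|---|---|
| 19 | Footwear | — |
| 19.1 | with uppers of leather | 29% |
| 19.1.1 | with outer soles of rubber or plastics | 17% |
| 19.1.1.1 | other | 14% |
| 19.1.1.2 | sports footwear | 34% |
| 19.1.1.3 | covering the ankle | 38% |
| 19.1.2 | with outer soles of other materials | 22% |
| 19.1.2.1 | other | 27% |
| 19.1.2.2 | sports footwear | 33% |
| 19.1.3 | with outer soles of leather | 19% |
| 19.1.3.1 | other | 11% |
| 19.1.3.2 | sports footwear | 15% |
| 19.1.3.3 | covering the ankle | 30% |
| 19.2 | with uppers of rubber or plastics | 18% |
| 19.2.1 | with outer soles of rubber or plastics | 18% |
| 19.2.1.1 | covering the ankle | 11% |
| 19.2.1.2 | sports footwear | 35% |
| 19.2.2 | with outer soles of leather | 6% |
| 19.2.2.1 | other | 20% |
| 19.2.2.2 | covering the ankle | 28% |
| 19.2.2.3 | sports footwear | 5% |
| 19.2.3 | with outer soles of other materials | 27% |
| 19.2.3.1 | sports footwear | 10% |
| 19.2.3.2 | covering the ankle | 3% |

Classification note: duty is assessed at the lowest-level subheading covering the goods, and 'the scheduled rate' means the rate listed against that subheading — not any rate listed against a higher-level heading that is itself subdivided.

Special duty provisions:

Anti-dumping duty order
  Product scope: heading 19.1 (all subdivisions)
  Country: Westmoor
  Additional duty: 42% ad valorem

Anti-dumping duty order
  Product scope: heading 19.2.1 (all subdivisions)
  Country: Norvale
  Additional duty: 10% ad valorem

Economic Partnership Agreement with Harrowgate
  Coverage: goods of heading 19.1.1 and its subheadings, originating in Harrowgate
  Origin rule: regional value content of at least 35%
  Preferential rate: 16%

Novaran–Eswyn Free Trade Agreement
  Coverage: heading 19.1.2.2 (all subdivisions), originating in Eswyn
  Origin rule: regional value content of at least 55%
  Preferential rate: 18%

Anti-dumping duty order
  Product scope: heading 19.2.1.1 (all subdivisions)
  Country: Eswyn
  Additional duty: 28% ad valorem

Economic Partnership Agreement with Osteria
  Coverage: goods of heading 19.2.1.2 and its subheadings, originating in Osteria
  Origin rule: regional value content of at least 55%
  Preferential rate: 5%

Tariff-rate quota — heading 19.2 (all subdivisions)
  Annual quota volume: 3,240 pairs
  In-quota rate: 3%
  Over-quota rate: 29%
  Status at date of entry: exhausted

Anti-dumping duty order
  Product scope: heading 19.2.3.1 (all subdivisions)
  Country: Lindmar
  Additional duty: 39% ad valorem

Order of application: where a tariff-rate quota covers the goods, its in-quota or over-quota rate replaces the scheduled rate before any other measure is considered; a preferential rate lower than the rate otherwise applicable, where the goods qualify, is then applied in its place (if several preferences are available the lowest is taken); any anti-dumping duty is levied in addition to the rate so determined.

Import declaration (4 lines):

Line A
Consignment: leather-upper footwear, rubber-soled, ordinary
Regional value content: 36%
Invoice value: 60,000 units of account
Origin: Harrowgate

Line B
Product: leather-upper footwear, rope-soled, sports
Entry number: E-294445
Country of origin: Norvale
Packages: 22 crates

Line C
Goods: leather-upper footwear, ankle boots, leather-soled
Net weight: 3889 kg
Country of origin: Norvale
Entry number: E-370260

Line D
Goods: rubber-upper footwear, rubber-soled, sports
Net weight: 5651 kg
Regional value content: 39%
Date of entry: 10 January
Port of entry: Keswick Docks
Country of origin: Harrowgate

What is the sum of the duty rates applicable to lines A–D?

106%

Line A: leather-upper → 19.1; rubber-soled → 19.1.1; ordinary → 19.1.1.1. Scheduled 14%. Harrowgate agreement on 19.1.1: RVC ≥ 35% → 16% available; preference 16% not lower than 14% → no reduction. → 14%.
Line B: leather-upper → 19.1; rope-soled → 19.1.2; sports → 19.1.2.2. Scheduled 33%. No special measure applies. → 33%.
Line C: leather-upper → 19.1; leather-soled → 19.1.3; ankle boots → 19.1.3.3. Scheduled 30%. No special measure applies. → 30%.
Line D: rubber-upper → 19.2; rubber-soled → 19.2.1; sports → 19.2.1.2. Scheduled 35%. quota on 19.2 exhausted → over-quota 29%; Harrowgate agreement on 19.1.1: 19.2.1.2 not covered. → 29%.
Sum: 14% + 33% + 30% + 29% = 106%.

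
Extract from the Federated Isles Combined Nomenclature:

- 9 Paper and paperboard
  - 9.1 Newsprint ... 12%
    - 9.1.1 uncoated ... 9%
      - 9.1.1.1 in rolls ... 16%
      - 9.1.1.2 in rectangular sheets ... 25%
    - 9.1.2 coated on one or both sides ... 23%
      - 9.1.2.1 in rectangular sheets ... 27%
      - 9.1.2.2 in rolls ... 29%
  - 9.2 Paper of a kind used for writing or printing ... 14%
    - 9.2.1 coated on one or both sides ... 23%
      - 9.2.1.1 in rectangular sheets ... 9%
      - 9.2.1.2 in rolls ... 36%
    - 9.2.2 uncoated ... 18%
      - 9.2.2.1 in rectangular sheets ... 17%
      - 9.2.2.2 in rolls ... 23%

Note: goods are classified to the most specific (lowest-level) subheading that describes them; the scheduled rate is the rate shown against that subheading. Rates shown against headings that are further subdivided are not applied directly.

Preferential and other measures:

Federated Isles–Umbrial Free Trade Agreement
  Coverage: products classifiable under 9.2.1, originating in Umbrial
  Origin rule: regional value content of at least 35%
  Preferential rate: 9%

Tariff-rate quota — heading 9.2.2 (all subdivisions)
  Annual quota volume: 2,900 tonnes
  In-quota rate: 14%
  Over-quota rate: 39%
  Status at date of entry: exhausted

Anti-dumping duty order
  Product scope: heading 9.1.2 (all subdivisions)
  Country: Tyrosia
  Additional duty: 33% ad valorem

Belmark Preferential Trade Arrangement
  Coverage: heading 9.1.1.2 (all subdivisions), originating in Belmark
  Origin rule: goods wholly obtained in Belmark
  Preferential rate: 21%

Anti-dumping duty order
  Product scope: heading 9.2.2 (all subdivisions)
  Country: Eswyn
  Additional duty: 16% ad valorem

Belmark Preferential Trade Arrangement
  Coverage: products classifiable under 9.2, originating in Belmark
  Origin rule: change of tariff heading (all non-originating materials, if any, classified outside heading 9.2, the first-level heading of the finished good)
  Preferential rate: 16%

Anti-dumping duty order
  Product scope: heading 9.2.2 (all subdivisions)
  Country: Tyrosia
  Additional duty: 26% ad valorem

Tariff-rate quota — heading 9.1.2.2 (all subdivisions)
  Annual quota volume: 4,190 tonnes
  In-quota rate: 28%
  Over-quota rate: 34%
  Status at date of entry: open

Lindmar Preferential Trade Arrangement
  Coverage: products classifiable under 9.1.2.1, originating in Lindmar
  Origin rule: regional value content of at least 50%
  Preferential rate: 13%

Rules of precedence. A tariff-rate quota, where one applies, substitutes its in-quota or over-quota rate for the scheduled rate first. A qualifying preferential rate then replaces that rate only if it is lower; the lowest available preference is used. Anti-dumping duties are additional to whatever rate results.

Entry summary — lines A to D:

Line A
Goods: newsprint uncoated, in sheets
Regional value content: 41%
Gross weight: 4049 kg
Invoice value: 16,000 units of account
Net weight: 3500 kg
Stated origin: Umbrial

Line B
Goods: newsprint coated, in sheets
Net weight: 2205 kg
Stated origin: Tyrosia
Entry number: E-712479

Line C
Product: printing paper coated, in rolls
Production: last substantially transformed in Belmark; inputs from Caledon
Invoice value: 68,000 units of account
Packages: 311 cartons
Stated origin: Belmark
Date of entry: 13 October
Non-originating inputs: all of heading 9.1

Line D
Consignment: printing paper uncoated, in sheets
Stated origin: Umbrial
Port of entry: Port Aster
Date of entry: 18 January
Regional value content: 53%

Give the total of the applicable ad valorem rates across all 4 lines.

140%

Line A: newsprint → 9.1; uncoated → 9.1.1; in sheets → 9.1.1.2. Scheduled 25%. Umbrial agreement on 9.2.1: 9.1.1.2 not covered. → 25%.
Line B: newsprint → 9.1; coated → 9.1.2; in sheets → 9.1.2.1. Scheduled 27%. anti-dumping (Tyrosia, 9.1.2): +33%; total 27% + 33% = 60%. → 60%.
Line C: printing paper → 9.2; coated → 9.2.1; in rolls → 9.2.1.2. Scheduled 36%. Belmark agreement on 9.1.1.2: 9.2.1.2 not covered; Belmark agreement on 9.2: CTH met → 16% available; preferential 16%. → 16%.
Line D: printing paper → 9.2; uncoated → 9.2.2; in sheets → 9.2.2.1. Scheduled 17%. quota on 9.2.2 exhausted → over-quota 39%; Umbrial agreement on 9.2.1: 9.2.2.1 not covered. → 39%.
Sum: 25% + 60% + 16% + 39% = 140%.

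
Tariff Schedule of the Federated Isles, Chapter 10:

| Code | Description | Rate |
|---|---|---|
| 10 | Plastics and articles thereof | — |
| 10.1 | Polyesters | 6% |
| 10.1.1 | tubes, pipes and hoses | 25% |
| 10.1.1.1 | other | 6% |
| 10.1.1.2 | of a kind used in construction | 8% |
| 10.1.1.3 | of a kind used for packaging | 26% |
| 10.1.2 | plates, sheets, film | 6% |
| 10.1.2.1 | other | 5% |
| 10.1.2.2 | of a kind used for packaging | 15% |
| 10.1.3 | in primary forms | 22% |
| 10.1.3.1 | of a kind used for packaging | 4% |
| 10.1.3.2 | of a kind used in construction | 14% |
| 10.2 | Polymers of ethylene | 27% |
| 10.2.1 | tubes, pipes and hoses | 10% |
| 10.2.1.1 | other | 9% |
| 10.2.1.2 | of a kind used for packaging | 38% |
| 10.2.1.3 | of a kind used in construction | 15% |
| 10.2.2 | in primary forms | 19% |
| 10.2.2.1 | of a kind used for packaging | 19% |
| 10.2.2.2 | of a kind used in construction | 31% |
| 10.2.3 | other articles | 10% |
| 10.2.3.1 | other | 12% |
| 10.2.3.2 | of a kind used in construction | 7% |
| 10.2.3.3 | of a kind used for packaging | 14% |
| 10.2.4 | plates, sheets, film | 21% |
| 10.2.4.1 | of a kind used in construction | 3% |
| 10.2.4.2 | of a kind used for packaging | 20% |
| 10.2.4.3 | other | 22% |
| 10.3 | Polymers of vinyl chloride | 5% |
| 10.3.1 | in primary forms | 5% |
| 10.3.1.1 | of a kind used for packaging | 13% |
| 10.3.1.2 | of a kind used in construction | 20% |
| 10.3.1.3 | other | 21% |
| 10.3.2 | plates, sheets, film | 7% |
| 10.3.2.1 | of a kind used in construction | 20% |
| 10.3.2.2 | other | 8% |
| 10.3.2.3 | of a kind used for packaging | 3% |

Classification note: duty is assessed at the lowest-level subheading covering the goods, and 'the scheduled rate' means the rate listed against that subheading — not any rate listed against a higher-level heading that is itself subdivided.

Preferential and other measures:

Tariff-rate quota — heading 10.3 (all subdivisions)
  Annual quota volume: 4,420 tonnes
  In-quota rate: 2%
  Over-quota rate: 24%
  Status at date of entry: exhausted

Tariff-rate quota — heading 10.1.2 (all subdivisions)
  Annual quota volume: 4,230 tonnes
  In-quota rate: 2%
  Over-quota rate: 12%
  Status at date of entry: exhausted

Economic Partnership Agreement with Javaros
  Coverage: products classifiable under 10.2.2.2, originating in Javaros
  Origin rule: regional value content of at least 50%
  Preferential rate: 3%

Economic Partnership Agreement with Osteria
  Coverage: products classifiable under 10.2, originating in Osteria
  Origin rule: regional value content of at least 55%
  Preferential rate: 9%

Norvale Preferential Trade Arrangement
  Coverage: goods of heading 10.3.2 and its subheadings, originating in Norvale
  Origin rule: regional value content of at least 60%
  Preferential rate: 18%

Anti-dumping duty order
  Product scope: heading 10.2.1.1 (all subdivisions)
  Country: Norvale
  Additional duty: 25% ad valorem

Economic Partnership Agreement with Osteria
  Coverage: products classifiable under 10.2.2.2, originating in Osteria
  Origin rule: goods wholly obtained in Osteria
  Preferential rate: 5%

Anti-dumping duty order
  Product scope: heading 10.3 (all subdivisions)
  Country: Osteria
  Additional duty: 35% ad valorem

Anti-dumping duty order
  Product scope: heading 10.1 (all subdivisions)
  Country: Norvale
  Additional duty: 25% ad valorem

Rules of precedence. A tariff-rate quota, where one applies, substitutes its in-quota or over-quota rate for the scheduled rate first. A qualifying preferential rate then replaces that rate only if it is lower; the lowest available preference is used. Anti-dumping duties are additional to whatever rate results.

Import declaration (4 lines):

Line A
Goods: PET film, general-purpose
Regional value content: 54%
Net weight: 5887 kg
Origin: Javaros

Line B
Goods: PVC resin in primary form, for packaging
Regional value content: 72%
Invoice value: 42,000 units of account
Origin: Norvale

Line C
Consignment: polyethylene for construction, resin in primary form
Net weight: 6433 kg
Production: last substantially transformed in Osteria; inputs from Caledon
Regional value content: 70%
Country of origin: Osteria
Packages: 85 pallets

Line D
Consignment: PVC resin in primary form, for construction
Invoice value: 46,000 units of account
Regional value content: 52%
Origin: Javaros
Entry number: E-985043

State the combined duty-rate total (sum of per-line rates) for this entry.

Line A: PET → 10.1; film → 10.1.2; general-purpose → 10.1.2.1. Scheduled 5%. quota on 10.1.2 exhausted → over-quota 12%; Javaros agreement on 10.2.2.2: 10.1.2.1 not covered. → 12%.
Line B: PVC → 10.3; resin in primary form → 10.3.1; for packaging → 10.3.1.1. Scheduled 13%. quota on 10.3 exhausted → over-quota 24%; Norvale agreement on 10.3.2: 10.3.1.1 not covered. → 24%.
Line C: polyethylene → 10.2; resin in primary form → 10.2.2; for construction → 10.2.2.2. Scheduled 31%. Osteria agreement on 10.2: RVC ≥ 55% → 9% available; Osteria agreement on 10.2.2.2: not wholly obtained; preferential 9%. → 9%.
Line D: PVC → 10.3; resin in primary form → 10.3.1; for construction → 10.3.1.2. Scheduled 20%. quota on 10.3 exhausted → over-quota 24%; Javaros agreement on 10.2.2.2: 10.3.1.2 not covered. → 24%.
Sum: 12% + 24% + 9% + 24% = 69%.

69%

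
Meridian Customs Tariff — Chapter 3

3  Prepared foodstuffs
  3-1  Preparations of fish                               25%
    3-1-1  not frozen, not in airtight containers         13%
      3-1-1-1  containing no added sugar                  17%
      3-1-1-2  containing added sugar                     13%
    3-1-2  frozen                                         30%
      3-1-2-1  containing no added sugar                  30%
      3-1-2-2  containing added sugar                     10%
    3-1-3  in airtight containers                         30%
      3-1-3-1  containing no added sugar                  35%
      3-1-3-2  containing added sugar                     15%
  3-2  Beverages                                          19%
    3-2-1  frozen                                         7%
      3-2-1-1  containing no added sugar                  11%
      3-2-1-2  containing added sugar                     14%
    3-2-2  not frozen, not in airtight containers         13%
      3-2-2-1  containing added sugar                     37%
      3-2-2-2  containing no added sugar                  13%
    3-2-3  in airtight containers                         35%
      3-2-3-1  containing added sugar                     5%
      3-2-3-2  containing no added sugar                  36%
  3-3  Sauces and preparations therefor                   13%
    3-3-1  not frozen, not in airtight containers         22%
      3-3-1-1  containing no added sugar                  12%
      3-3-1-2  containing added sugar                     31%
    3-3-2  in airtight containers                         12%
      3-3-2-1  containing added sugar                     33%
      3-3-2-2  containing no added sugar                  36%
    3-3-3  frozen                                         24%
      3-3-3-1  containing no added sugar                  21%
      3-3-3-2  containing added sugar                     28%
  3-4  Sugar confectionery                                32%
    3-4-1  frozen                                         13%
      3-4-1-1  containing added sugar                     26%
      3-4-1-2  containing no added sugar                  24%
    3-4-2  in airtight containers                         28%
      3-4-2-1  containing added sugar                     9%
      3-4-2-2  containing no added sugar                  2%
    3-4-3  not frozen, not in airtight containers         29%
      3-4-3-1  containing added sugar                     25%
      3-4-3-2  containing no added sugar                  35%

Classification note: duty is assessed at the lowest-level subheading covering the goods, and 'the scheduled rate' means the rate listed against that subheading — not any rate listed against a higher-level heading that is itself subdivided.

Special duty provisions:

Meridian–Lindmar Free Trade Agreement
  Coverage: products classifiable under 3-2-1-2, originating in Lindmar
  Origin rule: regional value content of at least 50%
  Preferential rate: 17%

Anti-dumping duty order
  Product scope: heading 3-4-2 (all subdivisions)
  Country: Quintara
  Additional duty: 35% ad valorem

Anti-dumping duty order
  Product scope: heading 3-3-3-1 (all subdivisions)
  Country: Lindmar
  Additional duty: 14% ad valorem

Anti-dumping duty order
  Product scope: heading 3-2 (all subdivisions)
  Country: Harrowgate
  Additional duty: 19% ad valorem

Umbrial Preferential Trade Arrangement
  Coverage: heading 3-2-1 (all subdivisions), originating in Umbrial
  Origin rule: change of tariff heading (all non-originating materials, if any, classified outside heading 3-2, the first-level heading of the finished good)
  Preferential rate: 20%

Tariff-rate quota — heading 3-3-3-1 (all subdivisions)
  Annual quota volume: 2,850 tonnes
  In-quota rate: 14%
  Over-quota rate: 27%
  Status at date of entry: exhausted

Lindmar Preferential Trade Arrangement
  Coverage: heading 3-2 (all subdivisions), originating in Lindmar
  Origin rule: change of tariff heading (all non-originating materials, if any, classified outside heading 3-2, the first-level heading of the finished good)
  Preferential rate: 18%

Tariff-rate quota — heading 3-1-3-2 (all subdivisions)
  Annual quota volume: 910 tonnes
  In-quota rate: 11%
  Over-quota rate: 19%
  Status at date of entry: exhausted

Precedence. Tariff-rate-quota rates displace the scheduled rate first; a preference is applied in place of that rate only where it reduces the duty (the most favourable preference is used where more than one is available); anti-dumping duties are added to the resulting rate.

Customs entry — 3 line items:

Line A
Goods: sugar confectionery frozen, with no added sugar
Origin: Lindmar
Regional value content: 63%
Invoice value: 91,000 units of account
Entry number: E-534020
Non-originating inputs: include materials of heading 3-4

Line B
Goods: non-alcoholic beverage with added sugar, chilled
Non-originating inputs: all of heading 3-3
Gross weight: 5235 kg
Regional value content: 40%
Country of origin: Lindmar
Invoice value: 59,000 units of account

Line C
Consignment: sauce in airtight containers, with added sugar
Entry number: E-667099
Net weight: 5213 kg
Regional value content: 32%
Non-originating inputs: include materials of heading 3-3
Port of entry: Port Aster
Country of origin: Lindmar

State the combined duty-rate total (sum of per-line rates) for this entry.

75%

Line A: sugar confectionery → 3-4; frozen → 3-4-1; with no added sugar → 3-4-1-2. Scheduled 24%. Lindmar agreement on 3-2-1-2: 3-4-1-2 not covered; Lindmar agreement on 3-2: 3-4-1-2 not covered. → 24%.
Line B: non-alcoholic beverage → 3-2; chilled → 3-2-2; with added sugar → 3-2-2-1. Scheduled 37%. Lindmar agreement on 3-2-1-2: 3-2-2-1 not covered; Lindmar agreement on 3-2: CTH met → 18% available; preferential 18%. → 18%.
Line C: sauce → 3-3; in airtight containers → 3-3-2; with added sugar → 3-3-2-1. Scheduled 33%. Lindmar agreement on 3-2-1-2: 3-3-2-1 not covered; Lindmar agreement on 3-2: 3-3-2-1 not covered. → 33%.
Sum: 24% + 18% + 33% = 75%.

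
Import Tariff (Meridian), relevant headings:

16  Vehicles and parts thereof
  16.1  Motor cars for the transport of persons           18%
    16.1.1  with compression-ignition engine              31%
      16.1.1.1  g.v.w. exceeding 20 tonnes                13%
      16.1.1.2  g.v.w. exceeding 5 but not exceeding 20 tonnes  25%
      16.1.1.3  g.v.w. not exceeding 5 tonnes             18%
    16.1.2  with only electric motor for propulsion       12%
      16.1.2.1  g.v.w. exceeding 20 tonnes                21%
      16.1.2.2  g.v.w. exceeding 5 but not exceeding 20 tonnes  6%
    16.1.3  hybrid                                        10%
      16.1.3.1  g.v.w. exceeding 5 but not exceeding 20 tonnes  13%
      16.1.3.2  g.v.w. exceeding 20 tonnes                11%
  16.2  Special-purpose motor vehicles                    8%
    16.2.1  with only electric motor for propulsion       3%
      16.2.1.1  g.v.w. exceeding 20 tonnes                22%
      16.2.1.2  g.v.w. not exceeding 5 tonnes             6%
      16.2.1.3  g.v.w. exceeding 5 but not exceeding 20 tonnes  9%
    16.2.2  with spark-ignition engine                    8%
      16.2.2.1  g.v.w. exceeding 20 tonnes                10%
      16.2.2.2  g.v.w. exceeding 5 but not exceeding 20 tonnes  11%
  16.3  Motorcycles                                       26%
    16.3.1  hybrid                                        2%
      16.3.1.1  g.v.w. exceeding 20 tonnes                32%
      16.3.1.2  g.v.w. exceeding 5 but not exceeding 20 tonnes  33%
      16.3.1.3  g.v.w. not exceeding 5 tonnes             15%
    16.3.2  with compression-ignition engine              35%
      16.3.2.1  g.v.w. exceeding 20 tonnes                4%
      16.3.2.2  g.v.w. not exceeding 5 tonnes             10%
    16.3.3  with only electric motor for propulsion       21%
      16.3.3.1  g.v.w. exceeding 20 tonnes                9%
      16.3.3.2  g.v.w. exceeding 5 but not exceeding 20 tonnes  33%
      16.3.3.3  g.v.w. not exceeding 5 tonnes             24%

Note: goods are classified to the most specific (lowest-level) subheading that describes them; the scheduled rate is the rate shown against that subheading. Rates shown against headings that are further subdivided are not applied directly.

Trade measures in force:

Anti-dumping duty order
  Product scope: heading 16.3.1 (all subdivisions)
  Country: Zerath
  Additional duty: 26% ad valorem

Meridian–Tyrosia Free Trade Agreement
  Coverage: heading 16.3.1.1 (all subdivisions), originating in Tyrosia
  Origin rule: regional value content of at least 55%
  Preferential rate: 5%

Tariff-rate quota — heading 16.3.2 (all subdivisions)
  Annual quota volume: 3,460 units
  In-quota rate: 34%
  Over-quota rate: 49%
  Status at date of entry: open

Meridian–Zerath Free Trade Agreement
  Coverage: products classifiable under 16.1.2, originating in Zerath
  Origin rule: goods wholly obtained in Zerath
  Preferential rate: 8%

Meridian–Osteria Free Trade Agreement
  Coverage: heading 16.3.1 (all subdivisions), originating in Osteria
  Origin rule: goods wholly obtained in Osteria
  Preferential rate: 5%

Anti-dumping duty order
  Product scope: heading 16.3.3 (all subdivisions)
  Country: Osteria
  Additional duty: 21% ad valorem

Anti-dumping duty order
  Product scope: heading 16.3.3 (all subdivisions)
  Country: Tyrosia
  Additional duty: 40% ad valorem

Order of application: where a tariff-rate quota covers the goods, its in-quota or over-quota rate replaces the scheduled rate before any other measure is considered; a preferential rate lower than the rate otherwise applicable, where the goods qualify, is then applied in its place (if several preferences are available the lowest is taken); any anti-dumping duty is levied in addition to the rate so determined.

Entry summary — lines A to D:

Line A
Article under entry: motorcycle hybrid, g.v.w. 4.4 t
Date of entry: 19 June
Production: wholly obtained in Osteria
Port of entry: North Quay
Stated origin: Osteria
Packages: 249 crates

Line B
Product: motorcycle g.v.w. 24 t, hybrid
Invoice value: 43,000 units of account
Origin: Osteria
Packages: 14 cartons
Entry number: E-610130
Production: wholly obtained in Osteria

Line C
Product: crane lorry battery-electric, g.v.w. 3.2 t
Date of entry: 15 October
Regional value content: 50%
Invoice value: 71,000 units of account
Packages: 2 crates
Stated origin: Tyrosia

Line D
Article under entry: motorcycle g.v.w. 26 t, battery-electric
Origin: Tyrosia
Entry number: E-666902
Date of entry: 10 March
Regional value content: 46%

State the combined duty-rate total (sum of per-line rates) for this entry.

65%

Line A: motorcycle → 16.3; hybrid → 16.3.1; g.v.w. 4.4 t → 16.3.1.3. Scheduled 15%. Osteria agreement on 16.3.1: wholly obtained → 5% available; preferential 5%. → 5%.
Line B: motorcycle → 16.3; hybrid → 16.3.1; g.v.w. 24 t → 16.3.1.1. Scheduled 32%. Osteria agreement on 16.3.1: wholly obtained → 5% available; preferential 5%. → 5%.
Line C: crane lorry → 16.2; battery-electric → 16.2.1; g.v.w. 3.2 t → 16.2.1.2. Scheduled 6%. Tyrosia agreement on 16.3.1.1: 16.2.1.2 not covered. → 6%.
Line D: motorcycle → 16.3; battery-electric → 16.3.3; g.v.w. 26 t → 16.3.3.1. Scheduled 9%. Tyrosia agreement on 16.3.1.1: 16.3.3.1 not covered; anti-dumping (Tyrosia, 16.3.3): +40%; total 9% + 40% = 49%. → 49%.
Sum: 5% + 5% + 6% + 49% = 65%.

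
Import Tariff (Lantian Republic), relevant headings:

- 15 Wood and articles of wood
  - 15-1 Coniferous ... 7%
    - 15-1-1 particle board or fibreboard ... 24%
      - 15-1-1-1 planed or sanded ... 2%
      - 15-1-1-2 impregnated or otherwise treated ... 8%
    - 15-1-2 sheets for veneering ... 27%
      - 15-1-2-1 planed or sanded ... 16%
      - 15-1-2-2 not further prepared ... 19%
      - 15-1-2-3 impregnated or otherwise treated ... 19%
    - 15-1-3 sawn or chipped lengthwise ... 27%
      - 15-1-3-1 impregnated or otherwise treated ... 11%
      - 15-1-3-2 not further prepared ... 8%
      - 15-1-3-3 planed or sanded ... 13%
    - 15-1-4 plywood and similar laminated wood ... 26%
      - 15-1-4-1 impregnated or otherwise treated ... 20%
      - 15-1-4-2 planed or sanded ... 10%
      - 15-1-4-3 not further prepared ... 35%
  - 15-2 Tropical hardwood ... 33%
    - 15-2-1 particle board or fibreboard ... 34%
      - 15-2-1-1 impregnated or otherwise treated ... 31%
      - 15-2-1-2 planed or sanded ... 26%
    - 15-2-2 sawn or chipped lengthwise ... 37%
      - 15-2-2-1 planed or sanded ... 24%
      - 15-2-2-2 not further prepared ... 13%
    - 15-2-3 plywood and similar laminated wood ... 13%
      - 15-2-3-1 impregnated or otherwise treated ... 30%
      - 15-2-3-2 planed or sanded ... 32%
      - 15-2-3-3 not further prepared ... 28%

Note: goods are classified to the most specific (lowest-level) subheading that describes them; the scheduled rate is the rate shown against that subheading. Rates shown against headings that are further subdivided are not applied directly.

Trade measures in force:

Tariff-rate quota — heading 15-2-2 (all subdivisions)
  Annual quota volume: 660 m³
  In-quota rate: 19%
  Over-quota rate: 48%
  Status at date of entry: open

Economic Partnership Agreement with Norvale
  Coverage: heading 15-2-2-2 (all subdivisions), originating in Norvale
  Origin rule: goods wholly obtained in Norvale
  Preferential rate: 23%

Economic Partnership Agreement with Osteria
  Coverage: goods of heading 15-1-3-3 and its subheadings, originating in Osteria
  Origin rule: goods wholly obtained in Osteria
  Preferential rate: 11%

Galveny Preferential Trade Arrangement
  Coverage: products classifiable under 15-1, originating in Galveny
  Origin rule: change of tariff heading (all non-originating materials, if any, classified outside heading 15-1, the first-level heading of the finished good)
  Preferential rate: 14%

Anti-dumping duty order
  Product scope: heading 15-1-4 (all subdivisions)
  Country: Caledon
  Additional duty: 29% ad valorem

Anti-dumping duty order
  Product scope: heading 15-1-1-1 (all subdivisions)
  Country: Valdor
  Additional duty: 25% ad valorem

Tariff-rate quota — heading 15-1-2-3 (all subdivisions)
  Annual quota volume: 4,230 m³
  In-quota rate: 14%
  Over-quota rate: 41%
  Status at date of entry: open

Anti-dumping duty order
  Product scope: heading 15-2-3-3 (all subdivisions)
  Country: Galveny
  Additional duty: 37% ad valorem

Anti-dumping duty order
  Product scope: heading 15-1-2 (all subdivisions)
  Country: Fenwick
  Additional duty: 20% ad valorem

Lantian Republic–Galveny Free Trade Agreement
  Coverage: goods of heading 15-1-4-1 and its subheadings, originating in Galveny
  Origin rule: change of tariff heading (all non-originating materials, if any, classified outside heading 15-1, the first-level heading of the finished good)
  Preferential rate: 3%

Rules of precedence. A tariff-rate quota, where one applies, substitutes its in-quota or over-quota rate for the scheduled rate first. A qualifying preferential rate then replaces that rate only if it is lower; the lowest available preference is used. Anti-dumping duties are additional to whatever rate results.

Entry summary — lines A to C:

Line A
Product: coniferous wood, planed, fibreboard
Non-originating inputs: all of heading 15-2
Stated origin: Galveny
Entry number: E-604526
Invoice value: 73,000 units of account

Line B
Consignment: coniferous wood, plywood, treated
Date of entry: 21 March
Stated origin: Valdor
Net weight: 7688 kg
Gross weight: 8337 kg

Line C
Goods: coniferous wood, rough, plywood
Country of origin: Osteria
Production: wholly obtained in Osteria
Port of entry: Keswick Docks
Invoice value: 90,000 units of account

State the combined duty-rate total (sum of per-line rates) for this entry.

57%

Line A: coniferous → 15-1; fibreboard → 15-1-1; planed → 15-1-1-1. Scheduled 2%. Galveny agreement on 15-1: CTH met → 14% available; Galveny agreement on 15-1-4-1: 15-1-1-1 not covered; preference 14% not lower than 2% → no reduction. → 2%.
Line B: coniferous → 15-1; plywood → 15-1-4; treated → 15-1-4-1. Scheduled 20%. No special measure applies. → 20%.
Line C: coniferous → 15-1; plywood → 15-1-4; rough → 15-1-4-3. Scheduled 35%. Osteria agreement on 15-1-3-3: 15-1-4-3 not covered. → 35%.
Sum: 2% + 20% + 35% = 57%.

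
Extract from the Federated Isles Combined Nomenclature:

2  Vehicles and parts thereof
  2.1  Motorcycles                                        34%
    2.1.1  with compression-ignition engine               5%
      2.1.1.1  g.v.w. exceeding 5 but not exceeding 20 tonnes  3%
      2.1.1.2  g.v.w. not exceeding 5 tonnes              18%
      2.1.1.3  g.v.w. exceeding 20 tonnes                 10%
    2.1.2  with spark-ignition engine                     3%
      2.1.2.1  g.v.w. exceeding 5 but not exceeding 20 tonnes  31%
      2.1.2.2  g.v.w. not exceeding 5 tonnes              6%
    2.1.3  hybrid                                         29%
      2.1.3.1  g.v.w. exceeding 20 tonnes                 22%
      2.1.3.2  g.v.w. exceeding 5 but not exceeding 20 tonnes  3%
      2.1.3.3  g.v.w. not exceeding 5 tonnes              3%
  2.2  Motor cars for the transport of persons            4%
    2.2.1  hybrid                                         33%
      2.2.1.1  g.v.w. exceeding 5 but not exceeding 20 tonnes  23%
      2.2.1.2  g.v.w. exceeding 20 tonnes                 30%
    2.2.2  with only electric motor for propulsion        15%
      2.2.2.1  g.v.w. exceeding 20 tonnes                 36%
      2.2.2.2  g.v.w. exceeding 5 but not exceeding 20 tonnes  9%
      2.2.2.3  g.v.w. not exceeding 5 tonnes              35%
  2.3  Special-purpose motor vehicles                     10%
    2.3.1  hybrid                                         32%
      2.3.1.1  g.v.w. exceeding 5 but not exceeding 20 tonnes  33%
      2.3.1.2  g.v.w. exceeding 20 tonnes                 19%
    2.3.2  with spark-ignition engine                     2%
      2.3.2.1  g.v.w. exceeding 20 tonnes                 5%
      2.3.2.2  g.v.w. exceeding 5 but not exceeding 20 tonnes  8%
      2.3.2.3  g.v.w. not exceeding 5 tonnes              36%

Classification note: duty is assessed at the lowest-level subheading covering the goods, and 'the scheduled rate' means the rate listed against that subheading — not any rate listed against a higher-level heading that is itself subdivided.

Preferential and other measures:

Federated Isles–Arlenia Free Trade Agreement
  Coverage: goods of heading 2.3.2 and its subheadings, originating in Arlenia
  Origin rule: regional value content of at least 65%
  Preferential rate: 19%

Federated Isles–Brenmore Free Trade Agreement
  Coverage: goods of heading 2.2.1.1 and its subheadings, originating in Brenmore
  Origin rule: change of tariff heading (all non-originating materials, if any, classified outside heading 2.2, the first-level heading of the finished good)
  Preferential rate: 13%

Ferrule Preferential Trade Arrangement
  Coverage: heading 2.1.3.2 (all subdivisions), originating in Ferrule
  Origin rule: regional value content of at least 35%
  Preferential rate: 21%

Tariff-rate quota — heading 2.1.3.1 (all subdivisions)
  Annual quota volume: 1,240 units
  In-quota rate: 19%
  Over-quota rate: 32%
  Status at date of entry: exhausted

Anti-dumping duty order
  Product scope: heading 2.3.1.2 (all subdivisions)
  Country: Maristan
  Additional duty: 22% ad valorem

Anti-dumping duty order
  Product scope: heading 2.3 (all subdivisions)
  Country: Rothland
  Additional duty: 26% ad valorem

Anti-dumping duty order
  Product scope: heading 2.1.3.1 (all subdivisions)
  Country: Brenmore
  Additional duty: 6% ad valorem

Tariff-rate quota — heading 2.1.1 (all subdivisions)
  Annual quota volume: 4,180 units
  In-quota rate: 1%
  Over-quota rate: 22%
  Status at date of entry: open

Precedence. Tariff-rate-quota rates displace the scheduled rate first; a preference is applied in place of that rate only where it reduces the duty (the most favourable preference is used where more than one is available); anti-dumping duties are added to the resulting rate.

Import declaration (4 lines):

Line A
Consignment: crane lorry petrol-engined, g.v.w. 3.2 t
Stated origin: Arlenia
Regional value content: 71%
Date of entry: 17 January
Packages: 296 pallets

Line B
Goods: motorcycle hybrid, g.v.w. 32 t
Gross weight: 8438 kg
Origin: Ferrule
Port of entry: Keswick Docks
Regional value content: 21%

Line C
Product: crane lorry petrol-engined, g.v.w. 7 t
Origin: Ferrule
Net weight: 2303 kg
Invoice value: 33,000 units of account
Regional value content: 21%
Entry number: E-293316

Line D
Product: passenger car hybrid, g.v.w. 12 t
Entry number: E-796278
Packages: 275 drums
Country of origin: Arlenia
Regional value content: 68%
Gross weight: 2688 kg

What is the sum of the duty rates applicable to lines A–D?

82%

Line A: crane lorry → 2.3; petrol-engined → 2.3.2; g.v.w. 3.2 t → 2.3.2.3. Scheduled 36%. Arlenia agreement on 2.3.2: RVC ≥ 65% → 19% available; preferential 19%. → 19%.
Line B: motorcycle → 2.1; hybrid → 2.1.3; g.v.w. 32 t → 2.1.3.1. Scheduled 22%. quota on 2.1.3.1 exhausted → over-quota 32%; Ferrule agreement on 2.1.3.2: 2.1.3.1 not covered. → 32%.
Line C: crane lorry → 2.3; petrol-engined → 2.3.2; g.v.w. 7 t → 2.3.2.2. Scheduled 8%. Ferrule agreement on 2.1.3.2: 2.3.2.2 not covered. → 8%.
Line D: passenger car → 2.2; hybrid → 2.2.1; g.v.w. 12 t → 2.2.1.1. Scheduled 23%. Arlenia agreement on 2.3.2: 2.2.1.1 not covered. → 23%.
Sum: 19% + 32% + 8% + 23% = 82%.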